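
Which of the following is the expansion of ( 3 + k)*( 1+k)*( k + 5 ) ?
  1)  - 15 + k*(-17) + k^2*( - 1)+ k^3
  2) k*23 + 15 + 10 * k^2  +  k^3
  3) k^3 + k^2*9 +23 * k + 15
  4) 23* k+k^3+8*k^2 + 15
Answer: 3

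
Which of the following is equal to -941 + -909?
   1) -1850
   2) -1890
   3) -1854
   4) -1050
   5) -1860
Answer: 1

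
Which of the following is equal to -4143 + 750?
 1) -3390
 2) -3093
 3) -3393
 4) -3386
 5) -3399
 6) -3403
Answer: 3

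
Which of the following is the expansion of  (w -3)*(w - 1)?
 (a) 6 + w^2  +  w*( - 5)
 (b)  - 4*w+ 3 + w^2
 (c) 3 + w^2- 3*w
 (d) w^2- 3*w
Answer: b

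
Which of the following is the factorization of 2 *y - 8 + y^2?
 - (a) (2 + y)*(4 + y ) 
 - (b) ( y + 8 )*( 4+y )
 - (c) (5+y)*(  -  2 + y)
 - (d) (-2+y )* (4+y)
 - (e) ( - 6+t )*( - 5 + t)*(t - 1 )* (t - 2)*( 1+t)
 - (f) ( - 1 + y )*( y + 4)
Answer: d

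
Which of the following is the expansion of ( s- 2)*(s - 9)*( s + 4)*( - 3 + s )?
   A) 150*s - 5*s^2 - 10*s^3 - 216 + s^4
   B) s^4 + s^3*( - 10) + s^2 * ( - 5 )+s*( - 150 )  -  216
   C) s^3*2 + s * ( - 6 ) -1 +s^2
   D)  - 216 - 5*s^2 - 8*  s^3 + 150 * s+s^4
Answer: A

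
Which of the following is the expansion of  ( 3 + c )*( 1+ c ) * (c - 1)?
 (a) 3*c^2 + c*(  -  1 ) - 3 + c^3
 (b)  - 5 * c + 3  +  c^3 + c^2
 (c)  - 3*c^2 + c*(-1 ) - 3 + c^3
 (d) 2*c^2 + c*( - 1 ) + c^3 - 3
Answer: a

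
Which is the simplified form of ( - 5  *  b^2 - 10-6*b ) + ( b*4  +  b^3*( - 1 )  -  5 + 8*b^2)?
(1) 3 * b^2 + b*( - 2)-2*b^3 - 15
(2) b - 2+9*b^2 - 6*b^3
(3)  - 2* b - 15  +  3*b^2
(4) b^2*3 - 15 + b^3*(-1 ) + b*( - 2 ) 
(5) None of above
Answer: 4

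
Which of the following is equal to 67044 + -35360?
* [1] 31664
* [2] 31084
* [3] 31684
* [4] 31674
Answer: 3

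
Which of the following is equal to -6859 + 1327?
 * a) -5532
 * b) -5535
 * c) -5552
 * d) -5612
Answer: a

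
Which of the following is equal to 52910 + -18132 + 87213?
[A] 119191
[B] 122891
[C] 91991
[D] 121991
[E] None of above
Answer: D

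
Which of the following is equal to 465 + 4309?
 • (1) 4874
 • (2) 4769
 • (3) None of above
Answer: 3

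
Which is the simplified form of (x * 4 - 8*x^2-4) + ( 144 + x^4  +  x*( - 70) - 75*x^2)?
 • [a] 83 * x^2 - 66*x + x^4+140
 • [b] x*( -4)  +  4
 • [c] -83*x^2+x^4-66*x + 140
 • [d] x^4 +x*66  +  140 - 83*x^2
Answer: c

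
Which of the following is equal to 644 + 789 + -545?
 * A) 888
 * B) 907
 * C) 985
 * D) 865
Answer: A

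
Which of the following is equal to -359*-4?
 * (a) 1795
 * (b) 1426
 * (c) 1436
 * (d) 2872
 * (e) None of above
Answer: c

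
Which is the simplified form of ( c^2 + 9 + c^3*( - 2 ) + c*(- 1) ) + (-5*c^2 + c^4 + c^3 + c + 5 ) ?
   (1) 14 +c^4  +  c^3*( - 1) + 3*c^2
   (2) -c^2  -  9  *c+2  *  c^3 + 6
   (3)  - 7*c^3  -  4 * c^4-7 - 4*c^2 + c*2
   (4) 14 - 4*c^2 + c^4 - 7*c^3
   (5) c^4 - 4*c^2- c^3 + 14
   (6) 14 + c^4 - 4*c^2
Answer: 5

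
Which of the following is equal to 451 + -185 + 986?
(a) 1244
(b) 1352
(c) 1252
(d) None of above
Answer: c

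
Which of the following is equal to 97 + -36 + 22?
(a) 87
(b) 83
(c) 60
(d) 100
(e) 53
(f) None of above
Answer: b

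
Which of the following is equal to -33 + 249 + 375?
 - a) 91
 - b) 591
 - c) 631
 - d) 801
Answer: b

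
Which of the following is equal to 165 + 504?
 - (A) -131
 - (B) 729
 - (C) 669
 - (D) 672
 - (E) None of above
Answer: C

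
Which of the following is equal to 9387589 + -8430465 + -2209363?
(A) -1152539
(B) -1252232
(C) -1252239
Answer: C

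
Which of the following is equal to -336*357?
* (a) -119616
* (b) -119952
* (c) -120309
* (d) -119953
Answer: b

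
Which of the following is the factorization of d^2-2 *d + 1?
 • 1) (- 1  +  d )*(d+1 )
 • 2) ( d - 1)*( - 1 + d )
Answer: 2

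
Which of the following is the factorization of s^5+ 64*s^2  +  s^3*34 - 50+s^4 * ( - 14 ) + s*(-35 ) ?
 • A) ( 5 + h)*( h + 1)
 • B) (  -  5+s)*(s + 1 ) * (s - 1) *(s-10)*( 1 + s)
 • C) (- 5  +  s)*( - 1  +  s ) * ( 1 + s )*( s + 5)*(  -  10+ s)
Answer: B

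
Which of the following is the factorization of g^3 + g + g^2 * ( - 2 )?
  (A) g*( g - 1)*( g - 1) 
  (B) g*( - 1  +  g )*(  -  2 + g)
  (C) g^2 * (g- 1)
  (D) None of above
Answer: A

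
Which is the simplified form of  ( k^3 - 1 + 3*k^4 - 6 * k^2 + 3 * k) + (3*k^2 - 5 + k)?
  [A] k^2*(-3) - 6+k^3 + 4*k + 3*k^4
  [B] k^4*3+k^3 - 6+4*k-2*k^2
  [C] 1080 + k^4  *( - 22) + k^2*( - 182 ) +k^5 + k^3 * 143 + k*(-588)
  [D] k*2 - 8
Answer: A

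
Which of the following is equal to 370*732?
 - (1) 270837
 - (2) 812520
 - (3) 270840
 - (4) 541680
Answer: 3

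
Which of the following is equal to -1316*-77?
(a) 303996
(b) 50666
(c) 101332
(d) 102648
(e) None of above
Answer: c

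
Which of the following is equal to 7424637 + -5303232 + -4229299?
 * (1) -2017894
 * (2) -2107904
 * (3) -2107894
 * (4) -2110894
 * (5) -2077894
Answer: 3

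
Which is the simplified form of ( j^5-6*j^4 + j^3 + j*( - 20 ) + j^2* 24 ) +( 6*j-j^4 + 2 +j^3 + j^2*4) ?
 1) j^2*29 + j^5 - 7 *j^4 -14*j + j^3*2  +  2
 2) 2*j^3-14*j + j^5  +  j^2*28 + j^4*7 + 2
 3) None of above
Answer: 3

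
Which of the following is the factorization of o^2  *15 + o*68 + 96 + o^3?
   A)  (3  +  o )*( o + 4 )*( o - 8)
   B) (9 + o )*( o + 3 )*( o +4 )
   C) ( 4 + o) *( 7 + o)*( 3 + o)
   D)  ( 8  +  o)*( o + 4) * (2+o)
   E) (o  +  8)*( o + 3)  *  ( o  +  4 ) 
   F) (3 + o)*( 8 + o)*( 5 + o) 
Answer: E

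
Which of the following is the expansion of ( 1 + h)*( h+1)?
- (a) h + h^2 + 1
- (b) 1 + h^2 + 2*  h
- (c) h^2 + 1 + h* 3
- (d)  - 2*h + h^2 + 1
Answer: b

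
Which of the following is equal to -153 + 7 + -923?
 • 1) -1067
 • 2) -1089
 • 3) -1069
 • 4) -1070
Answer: 3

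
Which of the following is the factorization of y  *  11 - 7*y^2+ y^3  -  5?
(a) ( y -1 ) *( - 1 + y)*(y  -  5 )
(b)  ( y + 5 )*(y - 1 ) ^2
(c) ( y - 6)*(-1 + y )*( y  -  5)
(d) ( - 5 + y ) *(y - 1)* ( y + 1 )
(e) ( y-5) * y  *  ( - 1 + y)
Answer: a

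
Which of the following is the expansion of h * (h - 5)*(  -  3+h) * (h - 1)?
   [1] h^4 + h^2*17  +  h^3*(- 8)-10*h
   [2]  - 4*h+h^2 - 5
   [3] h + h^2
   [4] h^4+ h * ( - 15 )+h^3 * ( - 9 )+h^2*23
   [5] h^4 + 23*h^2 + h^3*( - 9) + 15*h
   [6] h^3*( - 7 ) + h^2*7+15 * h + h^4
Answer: 4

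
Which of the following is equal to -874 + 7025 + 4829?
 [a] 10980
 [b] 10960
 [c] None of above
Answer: a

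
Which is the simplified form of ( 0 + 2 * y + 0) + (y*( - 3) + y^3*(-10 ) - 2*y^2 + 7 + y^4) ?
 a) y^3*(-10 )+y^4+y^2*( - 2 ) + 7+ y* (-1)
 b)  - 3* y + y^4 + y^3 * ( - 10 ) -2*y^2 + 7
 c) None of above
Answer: a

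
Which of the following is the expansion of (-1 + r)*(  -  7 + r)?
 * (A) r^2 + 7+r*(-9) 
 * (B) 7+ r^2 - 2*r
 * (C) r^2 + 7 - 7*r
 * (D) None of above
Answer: D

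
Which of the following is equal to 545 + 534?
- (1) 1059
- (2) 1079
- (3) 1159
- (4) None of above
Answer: 2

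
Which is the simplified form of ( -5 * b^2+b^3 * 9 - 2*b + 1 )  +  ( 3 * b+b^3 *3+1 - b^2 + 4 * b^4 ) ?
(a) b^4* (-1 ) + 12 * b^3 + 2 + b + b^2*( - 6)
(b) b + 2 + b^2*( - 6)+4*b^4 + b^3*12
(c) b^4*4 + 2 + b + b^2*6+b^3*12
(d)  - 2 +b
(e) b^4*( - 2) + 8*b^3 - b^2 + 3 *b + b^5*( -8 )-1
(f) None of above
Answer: b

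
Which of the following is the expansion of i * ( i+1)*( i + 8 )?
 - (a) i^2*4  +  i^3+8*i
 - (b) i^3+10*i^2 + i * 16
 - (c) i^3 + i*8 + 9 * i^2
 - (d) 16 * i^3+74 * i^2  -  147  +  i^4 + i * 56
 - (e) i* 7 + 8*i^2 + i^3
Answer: c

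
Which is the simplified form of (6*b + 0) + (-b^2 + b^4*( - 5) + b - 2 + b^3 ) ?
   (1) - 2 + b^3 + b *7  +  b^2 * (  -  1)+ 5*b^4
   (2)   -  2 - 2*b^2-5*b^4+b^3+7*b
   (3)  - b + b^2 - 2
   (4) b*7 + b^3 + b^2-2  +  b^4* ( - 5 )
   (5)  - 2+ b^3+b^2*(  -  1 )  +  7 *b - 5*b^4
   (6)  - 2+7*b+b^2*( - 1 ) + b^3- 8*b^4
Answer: 5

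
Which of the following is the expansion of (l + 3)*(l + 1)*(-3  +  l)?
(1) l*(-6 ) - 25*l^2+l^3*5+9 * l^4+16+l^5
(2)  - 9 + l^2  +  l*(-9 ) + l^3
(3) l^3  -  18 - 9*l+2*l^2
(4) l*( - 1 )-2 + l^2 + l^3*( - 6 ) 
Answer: 2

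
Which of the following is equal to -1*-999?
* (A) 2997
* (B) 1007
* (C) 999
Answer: C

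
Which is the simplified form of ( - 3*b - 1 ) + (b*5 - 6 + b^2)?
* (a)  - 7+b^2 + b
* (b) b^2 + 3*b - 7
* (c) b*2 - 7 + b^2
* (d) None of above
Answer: c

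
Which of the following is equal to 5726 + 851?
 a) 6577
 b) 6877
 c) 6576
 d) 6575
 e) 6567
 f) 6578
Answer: a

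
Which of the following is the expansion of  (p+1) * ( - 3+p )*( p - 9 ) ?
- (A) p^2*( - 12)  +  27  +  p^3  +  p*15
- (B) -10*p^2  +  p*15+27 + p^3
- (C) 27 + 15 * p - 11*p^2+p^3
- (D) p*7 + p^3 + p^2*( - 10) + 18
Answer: C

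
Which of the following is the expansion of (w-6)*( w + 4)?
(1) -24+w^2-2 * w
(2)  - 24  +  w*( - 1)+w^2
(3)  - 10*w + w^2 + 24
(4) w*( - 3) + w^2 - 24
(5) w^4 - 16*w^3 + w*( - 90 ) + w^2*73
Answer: 1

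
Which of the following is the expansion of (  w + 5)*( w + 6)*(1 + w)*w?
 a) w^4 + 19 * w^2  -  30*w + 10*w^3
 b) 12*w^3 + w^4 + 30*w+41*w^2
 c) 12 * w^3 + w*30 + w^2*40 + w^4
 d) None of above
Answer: b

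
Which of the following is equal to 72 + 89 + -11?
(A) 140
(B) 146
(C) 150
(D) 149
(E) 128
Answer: C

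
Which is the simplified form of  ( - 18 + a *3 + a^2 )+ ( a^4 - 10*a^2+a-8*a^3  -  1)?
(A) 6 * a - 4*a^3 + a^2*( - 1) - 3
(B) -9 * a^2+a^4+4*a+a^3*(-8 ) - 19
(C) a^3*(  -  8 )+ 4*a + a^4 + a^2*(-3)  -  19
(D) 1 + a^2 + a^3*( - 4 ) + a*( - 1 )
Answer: B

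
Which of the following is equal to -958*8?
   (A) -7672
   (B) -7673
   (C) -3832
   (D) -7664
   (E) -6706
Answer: D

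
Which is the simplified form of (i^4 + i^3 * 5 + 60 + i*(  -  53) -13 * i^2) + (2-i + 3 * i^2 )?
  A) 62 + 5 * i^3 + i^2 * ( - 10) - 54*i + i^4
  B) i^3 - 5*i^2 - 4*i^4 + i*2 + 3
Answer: A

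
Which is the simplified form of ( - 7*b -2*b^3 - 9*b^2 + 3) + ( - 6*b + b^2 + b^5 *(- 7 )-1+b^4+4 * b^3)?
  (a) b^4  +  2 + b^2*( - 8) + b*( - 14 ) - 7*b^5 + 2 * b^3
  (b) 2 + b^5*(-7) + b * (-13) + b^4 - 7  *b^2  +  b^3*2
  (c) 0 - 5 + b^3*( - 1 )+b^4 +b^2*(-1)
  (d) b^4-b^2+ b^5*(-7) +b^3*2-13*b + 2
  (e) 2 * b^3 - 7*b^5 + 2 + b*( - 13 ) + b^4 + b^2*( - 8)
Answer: e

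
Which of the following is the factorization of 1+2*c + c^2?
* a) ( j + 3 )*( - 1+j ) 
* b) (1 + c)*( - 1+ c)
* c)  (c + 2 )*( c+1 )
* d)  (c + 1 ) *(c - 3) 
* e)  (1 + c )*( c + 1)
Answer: e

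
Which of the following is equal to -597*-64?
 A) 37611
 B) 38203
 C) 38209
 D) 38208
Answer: D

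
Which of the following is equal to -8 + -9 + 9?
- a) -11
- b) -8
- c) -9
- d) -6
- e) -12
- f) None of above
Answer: b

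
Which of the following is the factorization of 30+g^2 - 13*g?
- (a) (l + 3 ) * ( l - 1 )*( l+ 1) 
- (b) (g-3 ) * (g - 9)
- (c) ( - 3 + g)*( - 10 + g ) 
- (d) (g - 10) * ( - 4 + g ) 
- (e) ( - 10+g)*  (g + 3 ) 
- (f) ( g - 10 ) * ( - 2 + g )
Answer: c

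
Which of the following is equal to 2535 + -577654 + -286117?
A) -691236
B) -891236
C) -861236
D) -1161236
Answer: C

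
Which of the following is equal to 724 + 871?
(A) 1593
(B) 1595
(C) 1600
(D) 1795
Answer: B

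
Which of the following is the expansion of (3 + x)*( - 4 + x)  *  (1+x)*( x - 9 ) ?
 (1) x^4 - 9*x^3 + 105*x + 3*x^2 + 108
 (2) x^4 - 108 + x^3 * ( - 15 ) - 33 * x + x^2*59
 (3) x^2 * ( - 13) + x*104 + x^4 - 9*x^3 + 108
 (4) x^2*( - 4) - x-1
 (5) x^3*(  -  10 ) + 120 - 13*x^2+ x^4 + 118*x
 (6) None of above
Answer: 6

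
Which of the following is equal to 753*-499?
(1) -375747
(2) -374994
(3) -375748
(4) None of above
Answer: 1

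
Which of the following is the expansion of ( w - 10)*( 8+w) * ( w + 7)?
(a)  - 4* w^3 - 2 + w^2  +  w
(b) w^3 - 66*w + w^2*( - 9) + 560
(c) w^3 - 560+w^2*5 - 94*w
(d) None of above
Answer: c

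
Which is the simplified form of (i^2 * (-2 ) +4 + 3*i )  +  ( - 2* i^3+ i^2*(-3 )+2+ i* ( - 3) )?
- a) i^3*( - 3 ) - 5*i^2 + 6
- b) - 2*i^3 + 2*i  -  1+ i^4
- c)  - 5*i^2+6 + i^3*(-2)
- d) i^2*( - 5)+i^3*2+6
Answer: c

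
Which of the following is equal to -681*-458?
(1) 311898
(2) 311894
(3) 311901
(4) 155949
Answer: 1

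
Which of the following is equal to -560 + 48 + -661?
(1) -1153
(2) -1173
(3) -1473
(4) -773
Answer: 2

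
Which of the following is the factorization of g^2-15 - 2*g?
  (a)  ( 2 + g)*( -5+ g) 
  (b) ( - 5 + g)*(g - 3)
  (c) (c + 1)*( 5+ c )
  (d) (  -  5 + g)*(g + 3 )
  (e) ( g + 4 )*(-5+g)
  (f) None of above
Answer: d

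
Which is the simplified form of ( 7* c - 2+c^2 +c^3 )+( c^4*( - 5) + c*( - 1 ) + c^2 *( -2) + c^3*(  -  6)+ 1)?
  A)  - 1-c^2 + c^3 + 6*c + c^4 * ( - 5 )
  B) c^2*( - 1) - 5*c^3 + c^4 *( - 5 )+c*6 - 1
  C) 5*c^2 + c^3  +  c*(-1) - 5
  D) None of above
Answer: B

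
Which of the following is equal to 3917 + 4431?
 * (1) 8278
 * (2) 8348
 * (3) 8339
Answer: 2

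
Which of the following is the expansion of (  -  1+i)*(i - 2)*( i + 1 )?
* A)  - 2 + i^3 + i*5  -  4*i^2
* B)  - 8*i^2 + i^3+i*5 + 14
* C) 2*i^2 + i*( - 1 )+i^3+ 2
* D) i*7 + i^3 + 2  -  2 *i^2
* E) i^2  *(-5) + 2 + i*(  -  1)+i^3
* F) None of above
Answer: F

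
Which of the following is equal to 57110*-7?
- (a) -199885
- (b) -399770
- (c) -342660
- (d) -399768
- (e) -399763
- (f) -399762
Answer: b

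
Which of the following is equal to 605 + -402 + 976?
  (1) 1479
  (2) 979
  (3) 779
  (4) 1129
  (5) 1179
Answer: 5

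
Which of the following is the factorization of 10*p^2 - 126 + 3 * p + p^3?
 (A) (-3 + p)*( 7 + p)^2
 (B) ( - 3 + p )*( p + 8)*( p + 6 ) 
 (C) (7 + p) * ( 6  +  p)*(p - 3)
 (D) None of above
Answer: C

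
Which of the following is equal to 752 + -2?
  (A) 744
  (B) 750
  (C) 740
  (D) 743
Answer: B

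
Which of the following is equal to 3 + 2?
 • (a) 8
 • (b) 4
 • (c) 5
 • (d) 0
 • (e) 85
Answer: c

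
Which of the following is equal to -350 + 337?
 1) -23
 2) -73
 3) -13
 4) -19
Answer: 3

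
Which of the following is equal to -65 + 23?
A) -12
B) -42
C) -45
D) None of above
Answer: B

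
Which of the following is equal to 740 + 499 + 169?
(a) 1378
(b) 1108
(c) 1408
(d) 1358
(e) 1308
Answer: c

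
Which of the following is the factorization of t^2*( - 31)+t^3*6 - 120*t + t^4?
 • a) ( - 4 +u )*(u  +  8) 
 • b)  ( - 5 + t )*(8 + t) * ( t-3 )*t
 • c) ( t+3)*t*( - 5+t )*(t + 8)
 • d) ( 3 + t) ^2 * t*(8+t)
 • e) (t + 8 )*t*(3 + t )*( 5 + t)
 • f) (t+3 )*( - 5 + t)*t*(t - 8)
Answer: c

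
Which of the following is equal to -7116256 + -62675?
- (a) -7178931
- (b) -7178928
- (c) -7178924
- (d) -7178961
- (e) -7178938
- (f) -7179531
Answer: a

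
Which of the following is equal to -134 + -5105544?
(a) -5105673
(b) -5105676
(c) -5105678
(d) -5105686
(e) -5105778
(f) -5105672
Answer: c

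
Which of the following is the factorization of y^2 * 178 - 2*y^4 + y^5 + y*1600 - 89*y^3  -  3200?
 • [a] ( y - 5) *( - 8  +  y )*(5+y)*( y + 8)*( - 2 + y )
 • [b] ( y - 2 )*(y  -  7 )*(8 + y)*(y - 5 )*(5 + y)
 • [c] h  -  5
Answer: a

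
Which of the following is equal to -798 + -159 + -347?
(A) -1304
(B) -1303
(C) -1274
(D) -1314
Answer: A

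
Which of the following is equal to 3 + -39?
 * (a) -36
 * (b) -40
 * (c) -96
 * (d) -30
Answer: a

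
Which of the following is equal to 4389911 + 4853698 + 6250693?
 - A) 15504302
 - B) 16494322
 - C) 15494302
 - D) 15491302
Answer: C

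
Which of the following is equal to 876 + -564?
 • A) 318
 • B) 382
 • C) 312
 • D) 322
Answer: C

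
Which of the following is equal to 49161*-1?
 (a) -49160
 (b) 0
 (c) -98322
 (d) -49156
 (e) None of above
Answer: e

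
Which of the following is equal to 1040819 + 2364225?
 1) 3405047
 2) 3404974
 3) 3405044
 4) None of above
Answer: 3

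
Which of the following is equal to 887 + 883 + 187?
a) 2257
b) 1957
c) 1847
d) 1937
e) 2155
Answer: b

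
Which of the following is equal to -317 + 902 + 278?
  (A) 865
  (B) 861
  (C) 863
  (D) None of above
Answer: C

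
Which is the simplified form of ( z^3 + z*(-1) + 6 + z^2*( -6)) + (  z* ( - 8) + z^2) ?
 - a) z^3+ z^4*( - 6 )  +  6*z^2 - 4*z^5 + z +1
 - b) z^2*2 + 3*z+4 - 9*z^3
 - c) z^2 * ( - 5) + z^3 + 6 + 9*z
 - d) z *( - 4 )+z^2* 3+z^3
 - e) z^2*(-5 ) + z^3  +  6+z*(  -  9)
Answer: e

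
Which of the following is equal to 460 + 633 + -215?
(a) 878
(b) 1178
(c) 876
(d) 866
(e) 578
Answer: a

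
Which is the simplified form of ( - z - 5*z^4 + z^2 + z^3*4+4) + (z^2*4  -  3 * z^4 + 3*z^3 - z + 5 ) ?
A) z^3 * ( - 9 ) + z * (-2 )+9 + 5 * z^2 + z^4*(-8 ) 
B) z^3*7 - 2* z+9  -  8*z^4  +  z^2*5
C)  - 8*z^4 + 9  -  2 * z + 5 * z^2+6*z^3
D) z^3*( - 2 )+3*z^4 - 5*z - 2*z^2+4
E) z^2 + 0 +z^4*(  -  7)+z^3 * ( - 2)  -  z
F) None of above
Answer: B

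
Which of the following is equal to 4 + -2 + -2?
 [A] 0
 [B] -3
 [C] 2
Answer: A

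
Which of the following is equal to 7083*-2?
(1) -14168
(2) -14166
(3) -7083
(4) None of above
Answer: 2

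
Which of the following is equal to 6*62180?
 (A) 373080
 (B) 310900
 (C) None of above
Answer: A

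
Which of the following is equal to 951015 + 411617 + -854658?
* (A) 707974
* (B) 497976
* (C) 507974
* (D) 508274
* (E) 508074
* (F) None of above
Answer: C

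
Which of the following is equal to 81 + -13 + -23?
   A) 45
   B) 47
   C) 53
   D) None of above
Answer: A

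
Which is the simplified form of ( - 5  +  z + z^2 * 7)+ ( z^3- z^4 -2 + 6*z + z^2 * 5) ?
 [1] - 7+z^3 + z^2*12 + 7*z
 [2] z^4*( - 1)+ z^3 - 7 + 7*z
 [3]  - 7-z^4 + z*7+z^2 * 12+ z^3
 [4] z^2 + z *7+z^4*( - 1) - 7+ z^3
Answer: 3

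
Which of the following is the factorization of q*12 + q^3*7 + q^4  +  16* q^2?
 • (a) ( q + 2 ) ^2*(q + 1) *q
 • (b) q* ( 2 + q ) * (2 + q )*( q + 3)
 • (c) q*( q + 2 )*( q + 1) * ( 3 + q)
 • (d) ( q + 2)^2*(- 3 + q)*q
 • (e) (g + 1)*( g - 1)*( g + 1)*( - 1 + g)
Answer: b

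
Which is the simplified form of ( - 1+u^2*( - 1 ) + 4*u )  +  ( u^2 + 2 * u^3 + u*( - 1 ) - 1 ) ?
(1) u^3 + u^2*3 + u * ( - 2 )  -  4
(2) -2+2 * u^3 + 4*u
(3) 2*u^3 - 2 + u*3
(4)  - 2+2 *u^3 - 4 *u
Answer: 3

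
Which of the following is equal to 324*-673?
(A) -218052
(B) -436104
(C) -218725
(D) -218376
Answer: A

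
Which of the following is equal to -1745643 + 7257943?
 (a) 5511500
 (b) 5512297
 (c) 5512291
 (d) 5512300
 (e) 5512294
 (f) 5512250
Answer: d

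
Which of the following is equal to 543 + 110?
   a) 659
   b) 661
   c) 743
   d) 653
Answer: d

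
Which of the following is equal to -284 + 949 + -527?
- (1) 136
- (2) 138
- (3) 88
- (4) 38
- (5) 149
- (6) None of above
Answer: 2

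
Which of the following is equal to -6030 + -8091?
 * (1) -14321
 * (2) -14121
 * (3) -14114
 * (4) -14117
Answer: 2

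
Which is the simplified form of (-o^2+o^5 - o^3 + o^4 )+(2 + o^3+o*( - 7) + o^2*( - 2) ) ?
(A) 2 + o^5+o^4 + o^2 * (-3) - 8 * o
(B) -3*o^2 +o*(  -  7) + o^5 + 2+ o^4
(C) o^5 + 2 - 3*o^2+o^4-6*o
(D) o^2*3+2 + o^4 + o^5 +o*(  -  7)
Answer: B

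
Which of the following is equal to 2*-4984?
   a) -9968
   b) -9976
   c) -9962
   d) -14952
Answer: a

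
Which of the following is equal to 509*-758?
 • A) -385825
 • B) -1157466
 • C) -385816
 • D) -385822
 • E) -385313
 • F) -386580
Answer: D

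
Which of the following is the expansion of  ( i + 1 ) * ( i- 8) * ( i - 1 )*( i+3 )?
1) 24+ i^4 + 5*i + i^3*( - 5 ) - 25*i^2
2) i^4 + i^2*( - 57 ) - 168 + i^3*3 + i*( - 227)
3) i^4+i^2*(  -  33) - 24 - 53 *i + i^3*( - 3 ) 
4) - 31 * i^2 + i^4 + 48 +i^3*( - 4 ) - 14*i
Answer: 1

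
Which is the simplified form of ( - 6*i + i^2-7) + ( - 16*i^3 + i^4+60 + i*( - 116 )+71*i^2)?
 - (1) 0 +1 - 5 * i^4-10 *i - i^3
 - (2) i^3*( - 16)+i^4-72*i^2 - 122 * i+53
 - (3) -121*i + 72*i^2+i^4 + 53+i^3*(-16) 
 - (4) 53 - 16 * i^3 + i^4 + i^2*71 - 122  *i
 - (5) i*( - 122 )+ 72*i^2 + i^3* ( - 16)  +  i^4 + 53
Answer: 5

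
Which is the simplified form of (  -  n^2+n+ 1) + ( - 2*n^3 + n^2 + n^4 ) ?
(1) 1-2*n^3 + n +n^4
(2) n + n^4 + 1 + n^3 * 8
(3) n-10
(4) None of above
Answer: 1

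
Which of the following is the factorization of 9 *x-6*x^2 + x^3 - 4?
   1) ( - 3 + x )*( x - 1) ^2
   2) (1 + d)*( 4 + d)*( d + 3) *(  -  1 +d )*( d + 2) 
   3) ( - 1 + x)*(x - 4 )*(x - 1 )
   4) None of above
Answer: 3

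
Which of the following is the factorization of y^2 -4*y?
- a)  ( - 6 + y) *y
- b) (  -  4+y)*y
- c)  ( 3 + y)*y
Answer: b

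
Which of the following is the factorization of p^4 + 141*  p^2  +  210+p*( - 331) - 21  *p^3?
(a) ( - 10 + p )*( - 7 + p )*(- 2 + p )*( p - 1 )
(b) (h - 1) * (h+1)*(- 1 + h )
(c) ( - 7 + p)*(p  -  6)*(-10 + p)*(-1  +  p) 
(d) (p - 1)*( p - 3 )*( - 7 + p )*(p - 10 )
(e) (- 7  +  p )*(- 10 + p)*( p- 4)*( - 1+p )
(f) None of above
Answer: d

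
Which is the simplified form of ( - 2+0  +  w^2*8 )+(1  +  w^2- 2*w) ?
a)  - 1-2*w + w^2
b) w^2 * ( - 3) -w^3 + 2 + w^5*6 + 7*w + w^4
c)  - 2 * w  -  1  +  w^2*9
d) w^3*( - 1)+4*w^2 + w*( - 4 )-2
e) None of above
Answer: c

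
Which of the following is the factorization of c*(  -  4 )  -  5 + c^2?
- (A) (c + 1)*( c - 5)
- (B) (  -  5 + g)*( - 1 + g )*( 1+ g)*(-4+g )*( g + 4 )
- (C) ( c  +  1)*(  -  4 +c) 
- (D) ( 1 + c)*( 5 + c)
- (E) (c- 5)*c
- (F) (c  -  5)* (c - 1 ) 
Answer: A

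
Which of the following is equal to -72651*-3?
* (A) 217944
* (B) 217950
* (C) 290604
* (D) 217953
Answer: D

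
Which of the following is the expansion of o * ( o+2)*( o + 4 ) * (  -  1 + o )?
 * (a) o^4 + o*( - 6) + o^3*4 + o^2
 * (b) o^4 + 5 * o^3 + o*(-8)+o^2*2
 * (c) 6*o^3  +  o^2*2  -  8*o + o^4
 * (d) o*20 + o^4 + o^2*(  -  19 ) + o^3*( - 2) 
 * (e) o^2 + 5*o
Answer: b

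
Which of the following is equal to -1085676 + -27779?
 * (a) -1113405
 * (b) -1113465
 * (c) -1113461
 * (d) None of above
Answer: d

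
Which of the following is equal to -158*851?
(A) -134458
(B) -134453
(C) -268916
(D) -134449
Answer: A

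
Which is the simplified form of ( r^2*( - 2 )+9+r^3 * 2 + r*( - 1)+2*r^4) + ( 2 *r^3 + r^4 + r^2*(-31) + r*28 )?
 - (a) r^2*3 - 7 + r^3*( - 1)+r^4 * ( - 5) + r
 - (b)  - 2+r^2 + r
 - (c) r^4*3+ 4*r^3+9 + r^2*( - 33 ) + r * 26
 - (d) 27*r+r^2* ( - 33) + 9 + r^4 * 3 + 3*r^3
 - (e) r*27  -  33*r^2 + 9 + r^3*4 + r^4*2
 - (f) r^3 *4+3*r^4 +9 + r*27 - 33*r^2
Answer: f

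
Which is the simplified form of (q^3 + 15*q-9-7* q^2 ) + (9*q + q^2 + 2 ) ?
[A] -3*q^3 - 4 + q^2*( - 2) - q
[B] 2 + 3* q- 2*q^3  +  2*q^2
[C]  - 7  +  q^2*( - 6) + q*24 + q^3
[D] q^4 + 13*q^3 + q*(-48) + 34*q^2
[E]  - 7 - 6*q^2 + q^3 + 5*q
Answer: C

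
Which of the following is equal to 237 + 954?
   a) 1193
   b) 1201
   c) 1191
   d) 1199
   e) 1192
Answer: c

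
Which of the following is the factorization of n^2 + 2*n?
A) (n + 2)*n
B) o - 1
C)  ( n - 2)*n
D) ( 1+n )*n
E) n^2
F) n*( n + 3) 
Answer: A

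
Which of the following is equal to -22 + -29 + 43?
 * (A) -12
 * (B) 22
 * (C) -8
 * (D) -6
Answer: C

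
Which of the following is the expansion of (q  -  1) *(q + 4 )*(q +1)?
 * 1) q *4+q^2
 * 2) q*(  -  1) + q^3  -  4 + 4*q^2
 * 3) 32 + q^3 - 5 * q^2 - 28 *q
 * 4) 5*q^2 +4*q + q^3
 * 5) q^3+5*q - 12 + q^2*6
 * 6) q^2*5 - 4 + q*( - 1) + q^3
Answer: 2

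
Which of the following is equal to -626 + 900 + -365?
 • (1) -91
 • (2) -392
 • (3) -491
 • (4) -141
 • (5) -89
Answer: 1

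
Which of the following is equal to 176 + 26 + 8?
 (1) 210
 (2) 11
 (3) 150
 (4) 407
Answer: 1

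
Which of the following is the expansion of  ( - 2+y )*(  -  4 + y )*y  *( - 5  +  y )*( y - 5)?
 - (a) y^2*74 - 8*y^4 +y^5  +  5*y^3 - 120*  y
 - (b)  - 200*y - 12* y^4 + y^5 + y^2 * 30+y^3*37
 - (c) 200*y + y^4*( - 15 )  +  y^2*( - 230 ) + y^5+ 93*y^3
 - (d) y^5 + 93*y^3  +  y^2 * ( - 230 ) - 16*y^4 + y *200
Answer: d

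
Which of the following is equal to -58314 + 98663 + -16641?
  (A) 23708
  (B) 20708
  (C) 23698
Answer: A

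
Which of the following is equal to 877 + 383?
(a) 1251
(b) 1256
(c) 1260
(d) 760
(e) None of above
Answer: c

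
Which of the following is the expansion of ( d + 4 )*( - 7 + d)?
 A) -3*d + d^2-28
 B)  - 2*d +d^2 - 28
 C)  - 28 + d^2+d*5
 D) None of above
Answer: A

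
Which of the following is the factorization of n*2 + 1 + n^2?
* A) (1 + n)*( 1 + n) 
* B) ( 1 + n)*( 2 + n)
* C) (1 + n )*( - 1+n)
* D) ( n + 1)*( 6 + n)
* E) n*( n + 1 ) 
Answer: A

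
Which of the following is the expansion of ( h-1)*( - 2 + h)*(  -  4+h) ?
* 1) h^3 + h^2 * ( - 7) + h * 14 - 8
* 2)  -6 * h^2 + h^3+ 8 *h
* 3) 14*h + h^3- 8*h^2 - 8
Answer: 1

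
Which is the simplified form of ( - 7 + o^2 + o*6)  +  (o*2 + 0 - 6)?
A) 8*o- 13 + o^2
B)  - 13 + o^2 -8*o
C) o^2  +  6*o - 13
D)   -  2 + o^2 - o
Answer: A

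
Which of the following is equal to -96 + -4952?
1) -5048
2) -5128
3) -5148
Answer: 1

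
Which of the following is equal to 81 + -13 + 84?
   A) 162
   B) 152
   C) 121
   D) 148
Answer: B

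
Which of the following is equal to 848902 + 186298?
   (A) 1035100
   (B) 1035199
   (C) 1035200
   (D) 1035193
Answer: C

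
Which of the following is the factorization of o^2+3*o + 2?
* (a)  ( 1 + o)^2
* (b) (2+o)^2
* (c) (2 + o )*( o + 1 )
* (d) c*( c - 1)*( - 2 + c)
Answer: c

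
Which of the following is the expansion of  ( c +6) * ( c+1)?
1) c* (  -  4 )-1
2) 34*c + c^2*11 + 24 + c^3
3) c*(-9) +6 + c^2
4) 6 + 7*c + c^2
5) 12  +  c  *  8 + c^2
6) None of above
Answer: 4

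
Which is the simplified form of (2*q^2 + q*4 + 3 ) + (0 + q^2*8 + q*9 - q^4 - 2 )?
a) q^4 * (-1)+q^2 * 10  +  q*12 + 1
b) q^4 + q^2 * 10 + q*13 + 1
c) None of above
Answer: c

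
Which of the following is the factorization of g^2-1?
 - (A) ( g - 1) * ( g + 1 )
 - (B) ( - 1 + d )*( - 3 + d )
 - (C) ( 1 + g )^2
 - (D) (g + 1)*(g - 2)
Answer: A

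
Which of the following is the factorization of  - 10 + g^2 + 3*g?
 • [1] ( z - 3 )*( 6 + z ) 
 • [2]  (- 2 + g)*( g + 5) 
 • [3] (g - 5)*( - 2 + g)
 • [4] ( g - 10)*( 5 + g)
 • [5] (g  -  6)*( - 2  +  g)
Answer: 2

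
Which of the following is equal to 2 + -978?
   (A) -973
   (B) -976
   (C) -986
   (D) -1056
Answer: B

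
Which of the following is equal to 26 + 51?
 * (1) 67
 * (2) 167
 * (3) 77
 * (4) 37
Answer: 3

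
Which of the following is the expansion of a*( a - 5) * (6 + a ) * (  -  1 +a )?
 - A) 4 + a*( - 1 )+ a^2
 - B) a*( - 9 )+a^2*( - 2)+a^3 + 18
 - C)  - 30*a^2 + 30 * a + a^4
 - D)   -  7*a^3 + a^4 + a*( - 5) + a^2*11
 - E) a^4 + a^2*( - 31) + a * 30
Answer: E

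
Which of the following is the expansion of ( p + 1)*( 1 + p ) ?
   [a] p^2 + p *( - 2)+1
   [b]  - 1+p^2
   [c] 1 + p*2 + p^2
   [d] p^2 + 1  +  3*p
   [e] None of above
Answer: c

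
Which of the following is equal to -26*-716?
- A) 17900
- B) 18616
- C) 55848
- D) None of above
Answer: B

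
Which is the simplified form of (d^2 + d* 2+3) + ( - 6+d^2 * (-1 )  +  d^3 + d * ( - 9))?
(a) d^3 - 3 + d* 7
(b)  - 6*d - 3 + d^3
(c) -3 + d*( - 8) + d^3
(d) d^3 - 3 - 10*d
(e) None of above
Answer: e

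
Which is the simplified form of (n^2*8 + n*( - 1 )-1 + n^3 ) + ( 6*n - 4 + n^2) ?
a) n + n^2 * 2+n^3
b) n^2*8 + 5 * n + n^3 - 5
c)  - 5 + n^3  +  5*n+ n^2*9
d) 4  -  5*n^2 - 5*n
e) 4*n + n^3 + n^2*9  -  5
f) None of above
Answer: c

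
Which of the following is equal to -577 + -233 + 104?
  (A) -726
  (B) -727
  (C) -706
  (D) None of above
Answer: C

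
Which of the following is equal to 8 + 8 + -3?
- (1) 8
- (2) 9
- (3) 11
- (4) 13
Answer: 4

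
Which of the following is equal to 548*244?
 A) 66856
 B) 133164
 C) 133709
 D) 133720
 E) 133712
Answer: E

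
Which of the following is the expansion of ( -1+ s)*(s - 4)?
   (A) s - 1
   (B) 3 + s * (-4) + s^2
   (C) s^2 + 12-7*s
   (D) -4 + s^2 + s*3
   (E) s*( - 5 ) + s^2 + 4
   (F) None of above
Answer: E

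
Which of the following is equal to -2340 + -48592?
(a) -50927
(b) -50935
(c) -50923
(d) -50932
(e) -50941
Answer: d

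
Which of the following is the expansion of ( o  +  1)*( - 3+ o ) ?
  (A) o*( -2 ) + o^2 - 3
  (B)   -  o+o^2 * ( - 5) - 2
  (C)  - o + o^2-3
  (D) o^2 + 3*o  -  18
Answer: A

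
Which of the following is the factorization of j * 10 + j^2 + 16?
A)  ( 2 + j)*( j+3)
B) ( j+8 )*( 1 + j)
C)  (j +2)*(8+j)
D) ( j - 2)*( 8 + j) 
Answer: C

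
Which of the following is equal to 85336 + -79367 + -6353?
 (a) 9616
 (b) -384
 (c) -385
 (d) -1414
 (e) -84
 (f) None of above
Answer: b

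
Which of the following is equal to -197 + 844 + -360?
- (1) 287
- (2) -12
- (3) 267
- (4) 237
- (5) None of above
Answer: 1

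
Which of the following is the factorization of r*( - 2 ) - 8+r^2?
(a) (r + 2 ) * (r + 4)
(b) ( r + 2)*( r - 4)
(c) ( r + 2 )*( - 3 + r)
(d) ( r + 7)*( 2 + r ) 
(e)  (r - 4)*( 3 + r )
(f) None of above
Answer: b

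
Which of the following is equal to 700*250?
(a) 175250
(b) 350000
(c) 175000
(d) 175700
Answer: c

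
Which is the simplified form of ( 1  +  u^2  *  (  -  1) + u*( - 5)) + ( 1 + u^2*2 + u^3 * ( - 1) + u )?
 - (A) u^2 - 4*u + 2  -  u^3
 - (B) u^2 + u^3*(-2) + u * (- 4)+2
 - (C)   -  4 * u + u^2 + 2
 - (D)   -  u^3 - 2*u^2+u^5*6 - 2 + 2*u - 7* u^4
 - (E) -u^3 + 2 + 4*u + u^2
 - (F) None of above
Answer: A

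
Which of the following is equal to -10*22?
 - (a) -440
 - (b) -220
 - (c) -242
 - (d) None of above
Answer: b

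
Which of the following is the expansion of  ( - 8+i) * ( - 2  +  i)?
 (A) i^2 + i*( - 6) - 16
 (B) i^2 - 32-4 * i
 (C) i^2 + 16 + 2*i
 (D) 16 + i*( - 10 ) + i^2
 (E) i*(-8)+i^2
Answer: D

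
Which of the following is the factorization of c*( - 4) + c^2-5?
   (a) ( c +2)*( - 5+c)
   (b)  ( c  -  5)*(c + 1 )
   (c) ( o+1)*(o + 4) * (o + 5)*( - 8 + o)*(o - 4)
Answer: b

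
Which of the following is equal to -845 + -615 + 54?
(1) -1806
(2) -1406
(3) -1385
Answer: 2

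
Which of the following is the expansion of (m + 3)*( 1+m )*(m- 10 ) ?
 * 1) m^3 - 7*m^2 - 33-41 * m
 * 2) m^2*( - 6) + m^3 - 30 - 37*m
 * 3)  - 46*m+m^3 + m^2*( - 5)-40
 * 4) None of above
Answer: 2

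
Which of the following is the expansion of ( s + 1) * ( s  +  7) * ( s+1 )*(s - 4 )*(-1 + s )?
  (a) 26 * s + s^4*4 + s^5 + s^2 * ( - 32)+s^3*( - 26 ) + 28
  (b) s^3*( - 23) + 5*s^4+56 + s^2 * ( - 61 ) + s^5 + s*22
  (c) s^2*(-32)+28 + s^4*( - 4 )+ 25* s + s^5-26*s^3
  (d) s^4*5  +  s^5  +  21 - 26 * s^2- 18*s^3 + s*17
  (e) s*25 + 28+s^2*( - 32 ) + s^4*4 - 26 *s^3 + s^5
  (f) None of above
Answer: e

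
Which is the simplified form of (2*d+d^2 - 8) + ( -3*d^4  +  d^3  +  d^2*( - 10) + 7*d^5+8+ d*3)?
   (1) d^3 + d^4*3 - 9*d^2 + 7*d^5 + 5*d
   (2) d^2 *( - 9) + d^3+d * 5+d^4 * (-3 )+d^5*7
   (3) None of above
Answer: 2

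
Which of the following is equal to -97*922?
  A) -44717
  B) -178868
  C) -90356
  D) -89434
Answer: D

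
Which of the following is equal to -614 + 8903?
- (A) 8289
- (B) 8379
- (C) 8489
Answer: A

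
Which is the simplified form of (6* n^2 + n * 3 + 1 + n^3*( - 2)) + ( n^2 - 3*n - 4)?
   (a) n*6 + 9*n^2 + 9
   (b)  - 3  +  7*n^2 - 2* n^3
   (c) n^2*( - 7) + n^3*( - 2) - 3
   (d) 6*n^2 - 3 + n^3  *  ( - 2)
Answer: b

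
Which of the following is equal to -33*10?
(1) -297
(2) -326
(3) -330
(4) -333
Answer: 3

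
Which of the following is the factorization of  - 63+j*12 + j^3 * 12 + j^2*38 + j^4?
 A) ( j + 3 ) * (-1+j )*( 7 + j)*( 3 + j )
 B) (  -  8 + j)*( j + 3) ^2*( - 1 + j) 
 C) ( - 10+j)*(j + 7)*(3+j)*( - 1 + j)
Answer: A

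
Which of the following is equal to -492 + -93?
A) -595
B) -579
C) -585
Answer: C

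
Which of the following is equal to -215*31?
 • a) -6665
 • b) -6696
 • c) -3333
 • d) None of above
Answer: a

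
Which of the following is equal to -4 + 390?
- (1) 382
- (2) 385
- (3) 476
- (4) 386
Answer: 4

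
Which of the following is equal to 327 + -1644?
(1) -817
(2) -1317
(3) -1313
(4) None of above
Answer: 2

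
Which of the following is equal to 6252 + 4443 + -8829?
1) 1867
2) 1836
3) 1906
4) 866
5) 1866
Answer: 5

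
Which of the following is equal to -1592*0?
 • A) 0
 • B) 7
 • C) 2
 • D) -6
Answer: A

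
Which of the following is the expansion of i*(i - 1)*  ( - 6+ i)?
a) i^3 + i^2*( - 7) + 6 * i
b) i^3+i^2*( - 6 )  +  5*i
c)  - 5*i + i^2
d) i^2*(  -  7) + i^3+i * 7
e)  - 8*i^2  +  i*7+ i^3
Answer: a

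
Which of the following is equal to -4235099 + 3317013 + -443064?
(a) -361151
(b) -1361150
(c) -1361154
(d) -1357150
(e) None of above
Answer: b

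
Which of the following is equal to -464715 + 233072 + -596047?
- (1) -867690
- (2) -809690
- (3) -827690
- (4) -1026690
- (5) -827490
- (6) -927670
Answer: 3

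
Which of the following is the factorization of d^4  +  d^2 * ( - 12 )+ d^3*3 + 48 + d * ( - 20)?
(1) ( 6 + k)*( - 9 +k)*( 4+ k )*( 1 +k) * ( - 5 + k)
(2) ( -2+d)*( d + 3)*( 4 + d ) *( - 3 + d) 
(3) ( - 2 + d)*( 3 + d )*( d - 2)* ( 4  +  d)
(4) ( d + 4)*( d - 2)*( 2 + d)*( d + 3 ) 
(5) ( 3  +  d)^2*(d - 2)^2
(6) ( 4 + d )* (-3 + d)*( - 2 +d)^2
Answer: 3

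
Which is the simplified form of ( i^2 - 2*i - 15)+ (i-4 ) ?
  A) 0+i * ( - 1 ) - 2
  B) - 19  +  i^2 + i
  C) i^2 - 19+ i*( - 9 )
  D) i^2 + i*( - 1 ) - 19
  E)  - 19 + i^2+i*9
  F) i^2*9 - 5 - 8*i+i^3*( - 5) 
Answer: D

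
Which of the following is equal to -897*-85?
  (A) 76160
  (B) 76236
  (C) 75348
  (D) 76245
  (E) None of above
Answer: D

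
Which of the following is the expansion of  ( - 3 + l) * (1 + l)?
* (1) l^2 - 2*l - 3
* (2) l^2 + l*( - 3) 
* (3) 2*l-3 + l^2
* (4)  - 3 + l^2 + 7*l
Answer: 1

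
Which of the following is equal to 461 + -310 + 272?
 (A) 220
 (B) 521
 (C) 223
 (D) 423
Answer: D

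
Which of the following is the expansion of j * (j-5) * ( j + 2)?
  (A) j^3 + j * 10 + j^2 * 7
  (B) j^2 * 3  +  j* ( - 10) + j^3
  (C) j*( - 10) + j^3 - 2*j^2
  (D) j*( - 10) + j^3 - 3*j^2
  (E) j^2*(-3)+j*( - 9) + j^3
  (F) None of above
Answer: D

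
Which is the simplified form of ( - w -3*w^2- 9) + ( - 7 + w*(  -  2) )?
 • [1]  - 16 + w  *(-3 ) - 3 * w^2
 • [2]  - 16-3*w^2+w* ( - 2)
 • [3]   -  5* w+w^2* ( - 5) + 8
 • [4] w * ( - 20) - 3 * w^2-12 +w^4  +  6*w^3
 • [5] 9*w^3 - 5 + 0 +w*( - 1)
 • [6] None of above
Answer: 1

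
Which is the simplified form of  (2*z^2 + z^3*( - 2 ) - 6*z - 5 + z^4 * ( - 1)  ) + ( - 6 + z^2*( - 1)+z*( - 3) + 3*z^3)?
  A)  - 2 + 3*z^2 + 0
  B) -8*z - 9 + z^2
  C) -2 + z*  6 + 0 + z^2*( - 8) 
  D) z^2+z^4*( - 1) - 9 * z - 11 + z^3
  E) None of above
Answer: D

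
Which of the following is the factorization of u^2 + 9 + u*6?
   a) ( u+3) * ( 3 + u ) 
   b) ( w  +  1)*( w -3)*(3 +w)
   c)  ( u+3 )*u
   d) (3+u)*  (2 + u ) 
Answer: a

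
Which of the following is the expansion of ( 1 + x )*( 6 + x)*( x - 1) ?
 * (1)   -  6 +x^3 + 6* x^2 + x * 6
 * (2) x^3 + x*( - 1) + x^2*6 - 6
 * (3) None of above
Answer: 2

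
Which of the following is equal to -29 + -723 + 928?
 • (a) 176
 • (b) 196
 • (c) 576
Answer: a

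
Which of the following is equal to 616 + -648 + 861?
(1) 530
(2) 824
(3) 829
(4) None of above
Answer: 3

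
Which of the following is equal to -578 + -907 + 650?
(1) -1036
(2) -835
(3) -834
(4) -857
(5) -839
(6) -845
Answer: 2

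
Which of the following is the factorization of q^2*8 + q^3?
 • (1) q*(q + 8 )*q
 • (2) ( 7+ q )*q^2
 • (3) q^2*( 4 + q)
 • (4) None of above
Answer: 1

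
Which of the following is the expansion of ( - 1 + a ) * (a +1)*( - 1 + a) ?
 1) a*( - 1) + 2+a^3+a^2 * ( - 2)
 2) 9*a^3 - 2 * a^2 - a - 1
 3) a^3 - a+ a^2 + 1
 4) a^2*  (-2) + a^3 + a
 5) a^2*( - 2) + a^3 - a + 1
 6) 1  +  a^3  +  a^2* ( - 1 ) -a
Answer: 6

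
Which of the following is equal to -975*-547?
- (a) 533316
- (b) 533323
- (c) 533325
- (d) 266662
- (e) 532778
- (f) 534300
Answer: c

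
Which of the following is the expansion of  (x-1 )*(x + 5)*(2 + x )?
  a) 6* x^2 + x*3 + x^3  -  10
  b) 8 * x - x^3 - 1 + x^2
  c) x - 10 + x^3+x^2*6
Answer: a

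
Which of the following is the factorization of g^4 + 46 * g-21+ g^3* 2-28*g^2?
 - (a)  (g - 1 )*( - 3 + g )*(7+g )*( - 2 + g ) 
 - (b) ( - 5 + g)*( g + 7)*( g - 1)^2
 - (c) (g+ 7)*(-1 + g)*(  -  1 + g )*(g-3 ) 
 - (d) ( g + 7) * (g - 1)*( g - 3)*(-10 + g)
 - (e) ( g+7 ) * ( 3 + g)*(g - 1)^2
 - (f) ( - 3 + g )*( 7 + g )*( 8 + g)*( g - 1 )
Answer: c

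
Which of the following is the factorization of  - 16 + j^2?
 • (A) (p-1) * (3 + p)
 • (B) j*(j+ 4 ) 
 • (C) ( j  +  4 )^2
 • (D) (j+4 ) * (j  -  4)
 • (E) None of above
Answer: D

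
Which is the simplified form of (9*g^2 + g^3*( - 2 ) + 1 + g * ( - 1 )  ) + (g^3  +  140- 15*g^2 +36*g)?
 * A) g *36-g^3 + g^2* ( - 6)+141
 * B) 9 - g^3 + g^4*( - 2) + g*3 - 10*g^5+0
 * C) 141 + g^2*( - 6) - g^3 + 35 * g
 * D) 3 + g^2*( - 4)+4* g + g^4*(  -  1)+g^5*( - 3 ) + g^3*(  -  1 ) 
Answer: C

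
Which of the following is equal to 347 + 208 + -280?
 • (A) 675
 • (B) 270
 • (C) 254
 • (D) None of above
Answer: D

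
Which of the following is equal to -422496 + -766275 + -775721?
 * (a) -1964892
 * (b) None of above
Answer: b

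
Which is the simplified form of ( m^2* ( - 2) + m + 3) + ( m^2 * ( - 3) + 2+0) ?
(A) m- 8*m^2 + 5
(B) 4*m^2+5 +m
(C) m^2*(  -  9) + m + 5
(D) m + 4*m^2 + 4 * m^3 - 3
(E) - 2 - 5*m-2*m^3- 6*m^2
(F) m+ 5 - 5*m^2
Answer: F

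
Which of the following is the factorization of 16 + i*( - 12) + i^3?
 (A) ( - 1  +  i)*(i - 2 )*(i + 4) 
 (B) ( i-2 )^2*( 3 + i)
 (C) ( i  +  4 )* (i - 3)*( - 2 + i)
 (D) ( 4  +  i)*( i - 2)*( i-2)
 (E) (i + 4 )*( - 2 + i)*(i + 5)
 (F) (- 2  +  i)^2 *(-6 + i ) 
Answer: D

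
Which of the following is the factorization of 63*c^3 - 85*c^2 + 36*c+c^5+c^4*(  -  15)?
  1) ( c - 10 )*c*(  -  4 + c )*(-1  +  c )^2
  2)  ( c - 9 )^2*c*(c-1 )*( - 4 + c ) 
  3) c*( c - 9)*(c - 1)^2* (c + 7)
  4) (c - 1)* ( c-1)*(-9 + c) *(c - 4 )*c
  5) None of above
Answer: 4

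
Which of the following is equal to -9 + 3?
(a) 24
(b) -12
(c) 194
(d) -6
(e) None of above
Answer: d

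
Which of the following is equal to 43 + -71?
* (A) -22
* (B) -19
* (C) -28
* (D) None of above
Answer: C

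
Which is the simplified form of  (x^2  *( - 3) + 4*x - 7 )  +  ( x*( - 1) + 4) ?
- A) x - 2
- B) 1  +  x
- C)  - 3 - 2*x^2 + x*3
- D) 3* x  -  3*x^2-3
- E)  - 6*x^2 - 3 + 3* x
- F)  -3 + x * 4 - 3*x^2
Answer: D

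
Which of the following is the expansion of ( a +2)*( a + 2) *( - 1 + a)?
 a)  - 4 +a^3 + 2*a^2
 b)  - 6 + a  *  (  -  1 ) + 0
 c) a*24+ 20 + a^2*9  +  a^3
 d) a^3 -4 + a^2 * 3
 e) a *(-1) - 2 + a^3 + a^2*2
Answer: d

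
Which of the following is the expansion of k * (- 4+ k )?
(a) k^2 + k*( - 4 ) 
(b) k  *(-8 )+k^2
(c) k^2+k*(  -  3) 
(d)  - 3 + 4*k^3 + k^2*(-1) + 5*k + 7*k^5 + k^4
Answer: a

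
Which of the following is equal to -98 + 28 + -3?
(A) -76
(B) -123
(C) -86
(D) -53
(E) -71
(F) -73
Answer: F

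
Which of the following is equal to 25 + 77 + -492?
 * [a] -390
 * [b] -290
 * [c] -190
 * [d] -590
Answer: a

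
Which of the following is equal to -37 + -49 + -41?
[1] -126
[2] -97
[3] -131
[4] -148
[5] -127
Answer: 5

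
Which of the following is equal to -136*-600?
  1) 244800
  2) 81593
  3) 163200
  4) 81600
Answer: 4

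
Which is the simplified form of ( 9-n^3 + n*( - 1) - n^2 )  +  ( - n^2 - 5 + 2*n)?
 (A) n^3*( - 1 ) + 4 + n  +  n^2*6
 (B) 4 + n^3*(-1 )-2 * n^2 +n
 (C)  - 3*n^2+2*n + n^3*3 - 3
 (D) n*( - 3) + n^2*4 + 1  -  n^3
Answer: B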